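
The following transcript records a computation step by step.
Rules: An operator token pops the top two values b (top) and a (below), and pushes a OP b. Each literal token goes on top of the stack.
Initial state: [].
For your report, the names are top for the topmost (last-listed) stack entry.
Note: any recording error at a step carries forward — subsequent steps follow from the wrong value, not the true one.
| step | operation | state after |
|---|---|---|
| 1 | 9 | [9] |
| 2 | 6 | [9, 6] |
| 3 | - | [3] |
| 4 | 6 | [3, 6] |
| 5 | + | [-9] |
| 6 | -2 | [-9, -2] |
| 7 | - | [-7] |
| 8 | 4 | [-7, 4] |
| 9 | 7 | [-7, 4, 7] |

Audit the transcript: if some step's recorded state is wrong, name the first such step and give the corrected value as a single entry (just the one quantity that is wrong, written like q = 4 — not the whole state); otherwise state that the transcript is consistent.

Recomputing the run from the initial state:
step 1: [9]
step 2: [9, 6]
step 3: [3]
step 4: [3, 6]
step 5: [9]
step 6: [9, -2]
step 7: [11]
step 8: [11, 4]
step 9: [11, 4, 7]
The first disagreement with the transcript is at step 5, where the value should be top = 9.

step 5, top = 9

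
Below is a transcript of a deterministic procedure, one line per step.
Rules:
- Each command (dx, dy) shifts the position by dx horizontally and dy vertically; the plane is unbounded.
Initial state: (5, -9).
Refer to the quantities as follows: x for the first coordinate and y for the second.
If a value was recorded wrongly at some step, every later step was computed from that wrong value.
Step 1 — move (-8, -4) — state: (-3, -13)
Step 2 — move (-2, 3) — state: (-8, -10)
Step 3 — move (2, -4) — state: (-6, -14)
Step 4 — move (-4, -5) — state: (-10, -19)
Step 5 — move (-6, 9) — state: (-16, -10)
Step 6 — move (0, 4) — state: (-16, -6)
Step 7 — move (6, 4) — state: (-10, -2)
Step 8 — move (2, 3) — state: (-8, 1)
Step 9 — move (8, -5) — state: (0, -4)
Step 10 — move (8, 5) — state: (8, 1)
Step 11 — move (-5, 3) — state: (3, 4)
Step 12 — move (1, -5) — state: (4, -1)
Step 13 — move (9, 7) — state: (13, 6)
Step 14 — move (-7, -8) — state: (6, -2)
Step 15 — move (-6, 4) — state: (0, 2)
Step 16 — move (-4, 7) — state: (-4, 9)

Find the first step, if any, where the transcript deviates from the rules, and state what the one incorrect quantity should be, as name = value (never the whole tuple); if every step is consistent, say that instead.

Recomputing the run from the initial state:
step 1: x = -3, y = -13
step 2: x = -5, y = -10
step 3: x = -3, y = -14
step 4: x = -7, y = -19
step 5: x = -13, y = -10
step 6: x = -13, y = -6
step 7: x = -7, y = -2
step 8: x = -5, y = 1
step 9: x = 3, y = -4
step 10: x = 11, y = 1
step 11: x = 6, y = 4
step 12: x = 7, y = -1
step 13: x = 16, y = 6
step 14: x = 9, y = -2
step 15: x = 3, y = 2
step 16: x = -1, y = 9
The first disagreement with the transcript is at step 2, where the value should be x = -5.

step 2, x = -5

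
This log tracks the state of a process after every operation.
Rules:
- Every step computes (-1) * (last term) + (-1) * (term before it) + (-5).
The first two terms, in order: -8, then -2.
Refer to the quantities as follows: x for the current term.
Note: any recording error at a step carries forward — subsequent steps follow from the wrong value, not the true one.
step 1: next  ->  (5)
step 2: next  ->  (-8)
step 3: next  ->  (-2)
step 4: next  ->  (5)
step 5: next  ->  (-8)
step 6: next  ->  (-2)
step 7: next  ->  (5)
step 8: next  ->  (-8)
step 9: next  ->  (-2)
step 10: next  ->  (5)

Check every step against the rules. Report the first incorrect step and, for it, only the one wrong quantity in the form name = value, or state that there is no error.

no error

Recomputing the run from the initial state:
step 1: x = 5
step 2: x = -8
step 3: x = -2
step 4: x = 5
step 5: x = -8
step 6: x = -2
step 7: x = 5
step 8: x = -8
step 9: x = -2
step 10: x = 5
This matches the log at every step.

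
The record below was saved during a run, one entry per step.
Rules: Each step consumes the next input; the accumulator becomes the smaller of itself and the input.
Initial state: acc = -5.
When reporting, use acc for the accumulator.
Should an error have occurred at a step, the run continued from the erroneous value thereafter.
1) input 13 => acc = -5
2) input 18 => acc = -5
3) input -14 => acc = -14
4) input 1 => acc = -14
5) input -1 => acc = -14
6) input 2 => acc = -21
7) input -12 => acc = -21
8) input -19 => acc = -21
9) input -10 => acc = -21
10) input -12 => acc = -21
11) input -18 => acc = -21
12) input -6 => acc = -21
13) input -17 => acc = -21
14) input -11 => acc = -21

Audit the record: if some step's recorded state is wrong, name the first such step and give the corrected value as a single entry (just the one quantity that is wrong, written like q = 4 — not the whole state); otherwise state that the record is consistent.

step 6, acc = -14

1. acc = min(-5, 13) = -5 (consistent with the record)
2. acc = min(-5, 18) = -5 (checks out)
3. acc = min(-5, -14) = -14 (no discrepancy)
4. acc = min(-14, 1) = -14 (matches)
5. acc = min(-14, -1) = -14 (consistent with the record)
6. acc = min(-14, 2) = -14 (this is not what the record shows)
So the first discrepancy is step 6, where the right value is acc = -14.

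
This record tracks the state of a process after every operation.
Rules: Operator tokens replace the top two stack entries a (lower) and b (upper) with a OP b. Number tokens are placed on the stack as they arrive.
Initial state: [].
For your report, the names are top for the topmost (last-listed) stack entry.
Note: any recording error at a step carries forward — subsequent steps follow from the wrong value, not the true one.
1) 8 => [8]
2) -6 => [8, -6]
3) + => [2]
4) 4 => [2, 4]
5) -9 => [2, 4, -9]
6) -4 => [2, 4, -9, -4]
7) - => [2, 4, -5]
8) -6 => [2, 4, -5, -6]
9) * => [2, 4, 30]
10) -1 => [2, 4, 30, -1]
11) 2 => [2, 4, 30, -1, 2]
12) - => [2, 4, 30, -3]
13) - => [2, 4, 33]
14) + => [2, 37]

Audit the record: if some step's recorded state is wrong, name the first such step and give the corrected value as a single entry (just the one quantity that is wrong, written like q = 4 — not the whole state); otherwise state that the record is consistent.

no error

Recomputing the run from the initial state:
step 1: [8]
step 2: [8, -6]
step 3: [2]
step 4: [2, 4]
step 5: [2, 4, -9]
step 6: [2, 4, -9, -4]
step 7: [2, 4, -5]
step 8: [2, 4, -5, -6]
step 9: [2, 4, 30]
step 10: [2, 4, 30, -1]
step 11: [2, 4, 30, -1, 2]
step 12: [2, 4, 30, -3]
step 13: [2, 4, 33]
step 14: [2, 37]
This matches the record at every step.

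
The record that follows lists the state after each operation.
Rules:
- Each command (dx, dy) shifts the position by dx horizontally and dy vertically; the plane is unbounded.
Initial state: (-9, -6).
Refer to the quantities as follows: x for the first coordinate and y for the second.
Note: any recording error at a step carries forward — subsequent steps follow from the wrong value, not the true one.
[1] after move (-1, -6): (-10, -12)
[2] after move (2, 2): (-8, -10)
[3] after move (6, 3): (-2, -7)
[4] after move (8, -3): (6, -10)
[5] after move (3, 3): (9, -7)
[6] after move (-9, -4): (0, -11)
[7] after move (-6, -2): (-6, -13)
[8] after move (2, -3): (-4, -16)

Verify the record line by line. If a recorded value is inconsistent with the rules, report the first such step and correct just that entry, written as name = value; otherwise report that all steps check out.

no error

step 1: x = -9 + (-1) = -10, y = -6 + (-6) = -12 -> in agreement
step 2: x = -10 + (2) = -8, y = -12 + (2) = -10 -> exactly as logged
step 3: x = -8 + (6) = -2, y = -10 + (3) = -7 -> checks out
step 4: x = -2 + (8) = 6, y = -7 + (-3) = -10 -> in agreement
step 5: x = 6 + (3) = 9, y = -10 + (3) = -7 -> verified
step 6: x = 9 + (-9) = 0, y = -7 + (-4) = -11 -> matches
step 7: x = 0 + (-6) = -6, y = -11 + (-2) = -13 -> in agreement
step 8: x = -6 + (2) = -4, y = -13 + (-3) = -16 -> same as recorded
All steps check out; nothing to correct.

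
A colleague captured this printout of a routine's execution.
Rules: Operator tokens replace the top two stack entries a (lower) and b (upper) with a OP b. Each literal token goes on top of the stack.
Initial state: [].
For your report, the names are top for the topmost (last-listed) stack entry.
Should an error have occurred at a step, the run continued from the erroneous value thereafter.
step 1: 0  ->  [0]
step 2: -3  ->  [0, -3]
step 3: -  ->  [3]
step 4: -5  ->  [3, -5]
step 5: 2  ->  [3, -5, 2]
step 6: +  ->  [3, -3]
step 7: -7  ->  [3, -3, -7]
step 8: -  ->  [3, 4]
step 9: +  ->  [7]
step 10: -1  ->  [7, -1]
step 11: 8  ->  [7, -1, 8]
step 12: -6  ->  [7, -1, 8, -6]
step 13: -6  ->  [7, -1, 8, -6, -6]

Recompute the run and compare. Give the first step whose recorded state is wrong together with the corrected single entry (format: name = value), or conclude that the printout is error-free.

no error

Recomputing the run from the initial state:
step 1: [0]
step 2: [0, -3]
step 3: [3]
step 4: [3, -5]
step 5: [3, -5, 2]
step 6: [3, -3]
step 7: [3, -3, -7]
step 8: [3, 4]
step 9: [7]
step 10: [7, -1]
step 11: [7, -1, 8]
step 12: [7, -1, 8, -6]
step 13: [7, -1, 8, -6, -6]
This matches the printout at every step.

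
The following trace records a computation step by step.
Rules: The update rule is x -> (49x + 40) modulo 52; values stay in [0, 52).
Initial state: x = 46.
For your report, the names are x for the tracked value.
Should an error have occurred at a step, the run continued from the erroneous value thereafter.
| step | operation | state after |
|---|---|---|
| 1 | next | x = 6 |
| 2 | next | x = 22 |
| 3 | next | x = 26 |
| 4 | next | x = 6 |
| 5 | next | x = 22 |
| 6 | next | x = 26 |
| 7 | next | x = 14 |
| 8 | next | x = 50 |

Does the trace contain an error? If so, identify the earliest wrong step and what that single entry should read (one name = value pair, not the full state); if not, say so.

step 4, x = 14

Recomputing the run from the initial state:
step 1: x = 6
step 2: x = 22
step 3: x = 26
step 4: x = 14
step 5: x = 50
step 6: x = 46
step 7: x = 6
step 8: x = 22
The first disagreement with the trace is at step 4, where the value should be x = 14.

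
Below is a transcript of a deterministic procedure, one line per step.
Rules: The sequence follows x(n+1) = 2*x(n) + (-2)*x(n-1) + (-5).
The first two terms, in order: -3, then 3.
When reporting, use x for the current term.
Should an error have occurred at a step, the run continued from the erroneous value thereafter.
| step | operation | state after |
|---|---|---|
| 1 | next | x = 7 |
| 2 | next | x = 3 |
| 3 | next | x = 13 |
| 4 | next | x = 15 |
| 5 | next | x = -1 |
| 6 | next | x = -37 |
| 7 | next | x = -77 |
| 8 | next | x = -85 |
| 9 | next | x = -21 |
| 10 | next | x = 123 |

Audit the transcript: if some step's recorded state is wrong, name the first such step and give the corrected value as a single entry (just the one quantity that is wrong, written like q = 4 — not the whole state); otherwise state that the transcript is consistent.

step 3, x = -13

Step 1: x = 2*(3) + (-2)*(-3) + (-5) = 7 — exactly as logged.
Step 2: x = 2*(7) + (-2)*(3) + (-5) = 3 — exactly as logged.
Step 3: x = 2*(3) + (-2)*(7) + (-5) = -13 — a discrepancy with the transcript.
Conclusion: step 3 carries the first error; the entry should be x = -13.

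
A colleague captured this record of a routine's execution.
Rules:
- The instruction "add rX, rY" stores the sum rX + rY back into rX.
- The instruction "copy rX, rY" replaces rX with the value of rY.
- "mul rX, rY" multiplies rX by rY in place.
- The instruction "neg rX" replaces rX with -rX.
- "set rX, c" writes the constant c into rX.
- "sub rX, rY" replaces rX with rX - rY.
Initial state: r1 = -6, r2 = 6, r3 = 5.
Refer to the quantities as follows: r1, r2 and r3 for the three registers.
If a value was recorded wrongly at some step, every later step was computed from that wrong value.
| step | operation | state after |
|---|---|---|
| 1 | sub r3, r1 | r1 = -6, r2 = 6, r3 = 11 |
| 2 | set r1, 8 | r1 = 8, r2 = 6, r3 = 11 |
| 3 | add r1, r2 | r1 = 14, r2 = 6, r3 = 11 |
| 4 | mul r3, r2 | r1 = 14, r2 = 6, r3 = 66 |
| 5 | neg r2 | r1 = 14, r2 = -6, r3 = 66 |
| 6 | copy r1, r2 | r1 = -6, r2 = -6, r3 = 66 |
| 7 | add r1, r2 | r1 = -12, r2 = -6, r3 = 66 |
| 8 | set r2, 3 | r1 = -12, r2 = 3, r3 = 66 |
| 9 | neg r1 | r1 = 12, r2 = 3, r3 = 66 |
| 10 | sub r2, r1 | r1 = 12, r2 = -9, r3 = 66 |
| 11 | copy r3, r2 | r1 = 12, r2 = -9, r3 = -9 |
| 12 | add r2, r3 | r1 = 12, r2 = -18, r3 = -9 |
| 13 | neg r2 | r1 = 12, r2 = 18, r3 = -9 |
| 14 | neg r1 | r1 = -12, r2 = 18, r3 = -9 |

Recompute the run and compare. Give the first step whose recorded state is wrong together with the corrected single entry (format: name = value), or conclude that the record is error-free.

no error

Step 1: r3 = 5 - -6 = 11 — consistent with the record.
Step 2: r1 = 8 — confirmed correct.
Step 3: r1 = 8 + 6 = 14 — same as recorded.
Step 4: r3 = 11 * 6 = 66 — in agreement.
Step 5: r2 = -(6) = -6 — same as recorded.
Step 6: r1 = -6 — no discrepancy.
Step 7: r1 = -6 + -6 = -12 — consistent with the record.
Step 8: r2 = 3 — verified.
Step 9: r1 = -(-12) = 12 — no discrepancy.
Step 10: r2 = 3 - 12 = -9 — confirmed correct.
Step 11: r3 = -9 — agrees with the record.
Step 12: r2 = -9 + -9 = -18 — agrees with the record.
Step 13: r2 = -(-18) = 18 — matches.
Step 14: r1 = -(12) = -12 — agrees with the record.
Every step is consistent.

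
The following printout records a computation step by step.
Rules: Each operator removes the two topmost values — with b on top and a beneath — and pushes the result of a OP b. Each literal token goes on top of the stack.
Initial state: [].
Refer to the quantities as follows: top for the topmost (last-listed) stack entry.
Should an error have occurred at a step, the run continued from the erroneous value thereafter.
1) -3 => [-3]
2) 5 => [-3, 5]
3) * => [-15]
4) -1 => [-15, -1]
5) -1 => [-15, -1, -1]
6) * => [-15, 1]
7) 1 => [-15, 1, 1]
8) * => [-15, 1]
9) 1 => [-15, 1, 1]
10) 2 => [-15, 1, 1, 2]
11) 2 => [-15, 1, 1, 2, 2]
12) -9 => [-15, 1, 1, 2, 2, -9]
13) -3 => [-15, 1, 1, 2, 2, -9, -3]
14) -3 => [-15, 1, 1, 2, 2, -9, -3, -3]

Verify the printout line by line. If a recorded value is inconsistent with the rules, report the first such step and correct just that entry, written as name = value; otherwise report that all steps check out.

no error

1. push -3: top = -3 (confirmed correct)
2. push 5: top = 5 (consistent with the printout)
3. -3 * 5 = -15 (confirmed correct)
4. push -1: top = -1 (in agreement)
5. push -1: top = -1 (in agreement)
6. -1 * -1 = 1 (no discrepancy)
7. push 1: top = 1 (same as recorded)
8. 1 * 1 = 1 (confirmed correct)
9. push 1: top = 1 (verified)
10. push 2: top = 2 (consistent with the printout)
11. push 2: top = 2 (no discrepancy)
12. push -9: top = -9 (verified)
13. push -3: top = -3 (confirmed correct)
14. push -3: top = -3 (verified)
Nothing is out of place; the run is error-free.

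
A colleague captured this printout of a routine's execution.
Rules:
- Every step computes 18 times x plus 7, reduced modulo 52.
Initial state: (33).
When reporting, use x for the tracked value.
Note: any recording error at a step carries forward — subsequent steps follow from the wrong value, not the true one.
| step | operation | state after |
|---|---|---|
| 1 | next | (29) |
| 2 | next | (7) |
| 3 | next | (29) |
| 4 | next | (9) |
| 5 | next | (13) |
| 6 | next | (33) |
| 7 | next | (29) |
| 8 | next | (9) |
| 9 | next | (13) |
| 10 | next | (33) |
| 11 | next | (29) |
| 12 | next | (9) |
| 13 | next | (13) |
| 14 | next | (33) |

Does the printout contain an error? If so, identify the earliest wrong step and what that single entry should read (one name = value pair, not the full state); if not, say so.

Recomputing the run from the initial state:
step 1: x = 29
step 2: x = 9
step 3: x = 13
step 4: x = 33
step 5: x = 29
step 6: x = 9
step 7: x = 13
step 8: x = 33
step 9: x = 29
step 10: x = 9
step 11: x = 13
step 12: x = 33
step 13: x = 29
step 14: x = 9
The first disagreement with the printout is at step 2, where the value should be x = 9.

step 2, x = 9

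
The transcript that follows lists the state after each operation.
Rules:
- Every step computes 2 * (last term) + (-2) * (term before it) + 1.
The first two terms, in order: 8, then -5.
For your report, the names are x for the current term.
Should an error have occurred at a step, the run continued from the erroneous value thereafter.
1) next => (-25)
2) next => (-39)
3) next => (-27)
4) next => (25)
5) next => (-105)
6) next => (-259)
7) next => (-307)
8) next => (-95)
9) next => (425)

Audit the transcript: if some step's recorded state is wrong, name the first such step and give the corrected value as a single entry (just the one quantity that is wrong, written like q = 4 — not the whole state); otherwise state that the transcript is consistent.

Recomputing the run from the initial state:
step 1: x = -25
step 2: x = -39
step 3: x = -27
step 4: x = 25
step 5: x = 105
step 6: x = 161
step 7: x = 113
step 8: x = -95
step 9: x = -415
The first disagreement with the transcript is at step 5, where the value should be x = 105.

step 5, x = 105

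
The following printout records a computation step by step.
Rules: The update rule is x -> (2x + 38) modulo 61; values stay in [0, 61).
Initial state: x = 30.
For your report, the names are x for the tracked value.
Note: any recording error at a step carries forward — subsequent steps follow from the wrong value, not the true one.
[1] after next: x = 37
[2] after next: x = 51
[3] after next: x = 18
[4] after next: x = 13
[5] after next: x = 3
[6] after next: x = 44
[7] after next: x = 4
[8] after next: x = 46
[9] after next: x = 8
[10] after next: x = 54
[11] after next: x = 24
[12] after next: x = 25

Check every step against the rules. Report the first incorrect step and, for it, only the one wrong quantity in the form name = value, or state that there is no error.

1. x = (2*30 + 38) mod 61 = 37 (verified)
2. x = (2*37 + 38) mod 61 = 51 (confirmed correct)
3. x = (2*51 + 38) mod 61 = 18 (checks out)
4. x = (2*18 + 38) mod 61 = 13 (consistent with the printout)
5. x = (2*13 + 38) mod 61 = 3 (no discrepancy)
6. x = (2*3 + 38) mod 61 = 44 (same as recorded)
7. x = (2*44 + 38) mod 61 = 4 (verified)
8. x = (2*4 + 38) mod 61 = 46 (in agreement)
9. x = (2*46 + 38) mod 61 = 8 (same as recorded)
10. x = (2*8 + 38) mod 61 = 54 (consistent with the printout)
11. x = (2*54 + 38) mod 61 = 24 (in agreement)
12. x = (2*24 + 38) mod 61 = 25 (checks out)
No step deviates from the rules.

no error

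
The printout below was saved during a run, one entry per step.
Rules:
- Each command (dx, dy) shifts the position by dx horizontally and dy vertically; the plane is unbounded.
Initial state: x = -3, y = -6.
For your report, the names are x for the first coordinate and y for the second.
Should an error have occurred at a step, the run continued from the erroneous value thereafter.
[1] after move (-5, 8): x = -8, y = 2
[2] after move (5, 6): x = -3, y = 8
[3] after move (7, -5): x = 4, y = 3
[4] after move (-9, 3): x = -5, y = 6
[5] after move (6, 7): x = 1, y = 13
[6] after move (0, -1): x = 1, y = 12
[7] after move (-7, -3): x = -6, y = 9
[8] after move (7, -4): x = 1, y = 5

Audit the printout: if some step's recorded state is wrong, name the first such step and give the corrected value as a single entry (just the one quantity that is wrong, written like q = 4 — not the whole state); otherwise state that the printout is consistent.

no error

Recomputing the run from the initial state:
step 1: x = -8, y = 2
step 2: x = -3, y = 8
step 3: x = 4, y = 3
step 4: x = -5, y = 6
step 5: x = 1, y = 13
step 6: x = 1, y = 12
step 7: x = -6, y = 9
step 8: x = 1, y = 5
This matches the printout at every step.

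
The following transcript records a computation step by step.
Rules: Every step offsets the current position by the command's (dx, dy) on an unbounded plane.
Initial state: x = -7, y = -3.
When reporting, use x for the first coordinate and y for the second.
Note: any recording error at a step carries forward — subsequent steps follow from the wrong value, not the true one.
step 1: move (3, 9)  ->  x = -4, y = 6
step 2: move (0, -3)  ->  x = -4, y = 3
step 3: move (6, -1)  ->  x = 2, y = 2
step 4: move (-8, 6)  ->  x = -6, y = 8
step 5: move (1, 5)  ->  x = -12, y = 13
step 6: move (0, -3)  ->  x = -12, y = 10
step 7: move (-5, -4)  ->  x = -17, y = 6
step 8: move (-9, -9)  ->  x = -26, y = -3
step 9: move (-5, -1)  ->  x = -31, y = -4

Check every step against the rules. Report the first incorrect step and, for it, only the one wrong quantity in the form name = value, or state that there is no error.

step 5, x = -5

step 1: x = -7 + (3) = -4, y = -3 + (9) = 6 -> exactly as logged
step 2: x = -4 + (0) = -4, y = 6 + (-3) = 3 -> matches
step 3: x = -4 + (6) = 2, y = 3 + (-1) = 2 -> matches
step 4: x = 2 + (-8) = -6, y = 2 + (6) = 8 -> exactly as logged
step 5: x = -6 + (1) = -5, y = 8 + (5) = 13 -> the recorded entry deviates here
First incorrect step: 5; the correct value is x = -5.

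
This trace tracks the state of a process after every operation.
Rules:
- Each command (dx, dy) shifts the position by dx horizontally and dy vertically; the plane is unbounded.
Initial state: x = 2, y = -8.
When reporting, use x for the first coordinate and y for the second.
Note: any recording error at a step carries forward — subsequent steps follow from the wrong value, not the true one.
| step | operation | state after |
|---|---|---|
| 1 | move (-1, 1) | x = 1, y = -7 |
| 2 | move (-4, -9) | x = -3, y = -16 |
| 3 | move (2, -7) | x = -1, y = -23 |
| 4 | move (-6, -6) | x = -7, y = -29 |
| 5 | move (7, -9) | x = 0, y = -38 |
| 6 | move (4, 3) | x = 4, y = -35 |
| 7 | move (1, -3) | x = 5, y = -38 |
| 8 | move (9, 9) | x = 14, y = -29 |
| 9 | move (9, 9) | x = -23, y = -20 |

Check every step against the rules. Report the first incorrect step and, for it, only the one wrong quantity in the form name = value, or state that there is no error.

step 9, x = 23

step 1: x = 2 + (-1) = 1, y = -8 + (1) = -7 -> agrees with the trace
step 2: x = 1 + (-4) = -3, y = -7 + (-9) = -16 -> no discrepancy
step 3: x = -3 + (2) = -1, y = -16 + (-7) = -23 -> checks out
step 4: x = -1 + (-6) = -7, y = -23 + (-6) = -29 -> matches
step 5: x = -7 + (7) = 0, y = -29 + (-9) = -38 -> confirmed correct
step 6: x = 0 + (4) = 4, y = -38 + (3) = -35 -> verified
step 7: x = 4 + (1) = 5, y = -35 + (-3) = -38 -> confirmed correct
step 8: x = 5 + (9) = 14, y = -38 + (9) = -29 -> no discrepancy
step 9: x = 14 + (9) = 23, y = -29 + (9) = -20 -> first mismatch against the trace
That makes step 9 the first incorrect line — x = 23 is what it should show.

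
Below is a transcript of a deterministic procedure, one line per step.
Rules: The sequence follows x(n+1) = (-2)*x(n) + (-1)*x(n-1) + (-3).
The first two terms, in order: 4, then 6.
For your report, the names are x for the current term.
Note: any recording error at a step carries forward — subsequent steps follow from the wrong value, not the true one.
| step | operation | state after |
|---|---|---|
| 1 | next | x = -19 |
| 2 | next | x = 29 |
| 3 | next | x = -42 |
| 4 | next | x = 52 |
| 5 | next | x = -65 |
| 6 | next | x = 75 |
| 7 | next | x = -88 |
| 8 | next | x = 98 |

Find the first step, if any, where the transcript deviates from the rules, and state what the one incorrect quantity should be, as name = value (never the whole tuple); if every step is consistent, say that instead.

no error

Recomputing the run from the initial state:
step 1: x = -19
step 2: x = 29
step 3: x = -42
step 4: x = 52
step 5: x = -65
step 6: x = 75
step 7: x = -88
step 8: x = 98
This matches the transcript at every step.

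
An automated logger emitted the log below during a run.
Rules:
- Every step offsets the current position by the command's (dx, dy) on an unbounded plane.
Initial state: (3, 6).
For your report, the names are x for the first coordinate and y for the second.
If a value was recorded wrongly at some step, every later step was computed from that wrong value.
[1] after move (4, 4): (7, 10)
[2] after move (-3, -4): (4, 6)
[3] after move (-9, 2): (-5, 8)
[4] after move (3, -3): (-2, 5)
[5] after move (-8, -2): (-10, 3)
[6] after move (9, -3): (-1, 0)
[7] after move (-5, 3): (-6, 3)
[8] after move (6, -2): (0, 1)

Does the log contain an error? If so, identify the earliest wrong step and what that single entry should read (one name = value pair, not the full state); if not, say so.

1. x = 3 + (4) = 7, y = 6 + (4) = 10 (consistent with the log)
2. x = 7 + (-3) = 4, y = 10 + (-4) = 6 (confirmed correct)
3. x = 4 + (-9) = -5, y = 6 + (2) = 8 (verified)
4. x = -5 + (3) = -2, y = 8 + (-3) = 5 (matches)
5. x = -2 + (-8) = -10, y = 5 + (-2) = 3 (confirmed correct)
6. x = -10 + (9) = -1, y = 3 + (-3) = 0 (same as recorded)
7. x = -1 + (-5) = -6, y = 0 + (3) = 3 (same as recorded)
8. x = -6 + (6) = 0, y = 3 + (-2) = 1 (matches)
The recomputation confirms every line.

no error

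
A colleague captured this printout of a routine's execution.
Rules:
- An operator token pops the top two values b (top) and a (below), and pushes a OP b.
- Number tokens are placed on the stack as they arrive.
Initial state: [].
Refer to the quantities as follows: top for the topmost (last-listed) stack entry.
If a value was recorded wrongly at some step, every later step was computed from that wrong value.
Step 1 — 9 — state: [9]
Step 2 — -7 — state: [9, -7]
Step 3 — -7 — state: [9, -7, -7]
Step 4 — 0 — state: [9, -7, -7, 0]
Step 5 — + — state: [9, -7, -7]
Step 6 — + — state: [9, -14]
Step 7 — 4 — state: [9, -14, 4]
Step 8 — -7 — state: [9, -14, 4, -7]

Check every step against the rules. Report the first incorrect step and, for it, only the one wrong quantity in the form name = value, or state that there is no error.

no error

1. push 9: top = 9 (checks out)
2. push -7: top = -7 (confirmed correct)
3. push -7: top = -7 (matches)
4. push 0: top = 0 (exactly as logged)
5. -7 + 0 = -7 (in agreement)
6. -7 + -7 = -14 (consistent with the printout)
7. push 4: top = 4 (same as recorded)
8. push -7: top = -7 (no discrepancy)
No step deviates from the rules.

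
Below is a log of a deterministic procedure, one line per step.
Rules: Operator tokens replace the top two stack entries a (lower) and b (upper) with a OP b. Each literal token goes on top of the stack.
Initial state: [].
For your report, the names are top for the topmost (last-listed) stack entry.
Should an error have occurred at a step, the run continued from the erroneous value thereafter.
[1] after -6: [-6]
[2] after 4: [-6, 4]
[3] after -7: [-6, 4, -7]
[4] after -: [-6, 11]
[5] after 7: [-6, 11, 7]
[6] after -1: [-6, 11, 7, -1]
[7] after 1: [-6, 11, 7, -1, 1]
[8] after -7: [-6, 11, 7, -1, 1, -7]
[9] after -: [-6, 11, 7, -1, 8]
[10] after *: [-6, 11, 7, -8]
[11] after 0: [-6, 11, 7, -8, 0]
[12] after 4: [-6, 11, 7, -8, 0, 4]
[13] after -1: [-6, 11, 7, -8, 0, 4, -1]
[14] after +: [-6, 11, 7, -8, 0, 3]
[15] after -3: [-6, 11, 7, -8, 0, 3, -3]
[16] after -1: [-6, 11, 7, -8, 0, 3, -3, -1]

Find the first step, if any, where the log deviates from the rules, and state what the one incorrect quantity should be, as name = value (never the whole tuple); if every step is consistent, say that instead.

no error

1. push -6: top = -6 (checks out)
2. push 4: top = 4 (agrees with the log)
3. push -7: top = -7 (checks out)
4. 4 - -7 = 11 (checks out)
5. push 7: top = 7 (in agreement)
6. push -1: top = -1 (confirmed correct)
7. push 1: top = 1 (consistent with the log)
8. push -7: top = -7 (checks out)
9. 1 - -7 = 8 (same as recorded)
10. -1 * 8 = -8 (matches)
11. push 0: top = 0 (checks out)
12. push 4: top = 4 (checks out)
13. push -1: top = -1 (matches)
14. 4 + -1 = 3 (verified)
15. push -3: top = -3 (matches)
16. push -1: top = -1 (checks out)
Nothing is out of place; the run is error-free.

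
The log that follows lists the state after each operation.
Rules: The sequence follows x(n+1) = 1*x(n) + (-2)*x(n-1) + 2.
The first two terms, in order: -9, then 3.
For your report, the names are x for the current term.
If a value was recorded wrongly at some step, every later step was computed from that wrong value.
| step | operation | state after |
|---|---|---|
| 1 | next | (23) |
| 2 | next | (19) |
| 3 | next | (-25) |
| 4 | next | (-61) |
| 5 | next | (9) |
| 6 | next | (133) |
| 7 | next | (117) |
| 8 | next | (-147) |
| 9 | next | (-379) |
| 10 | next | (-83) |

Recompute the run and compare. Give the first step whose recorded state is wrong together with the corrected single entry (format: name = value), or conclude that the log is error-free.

Recomputing the run from the initial state:
step 1: x = 23
step 2: x = 19
step 3: x = -25
step 4: x = -61
step 5: x = -9
step 6: x = 115
step 7: x = 135
step 8: x = -93
step 9: x = -361
step 10: x = -173
The first disagreement with the log is at step 5, where the value should be x = -9.

step 5, x = -9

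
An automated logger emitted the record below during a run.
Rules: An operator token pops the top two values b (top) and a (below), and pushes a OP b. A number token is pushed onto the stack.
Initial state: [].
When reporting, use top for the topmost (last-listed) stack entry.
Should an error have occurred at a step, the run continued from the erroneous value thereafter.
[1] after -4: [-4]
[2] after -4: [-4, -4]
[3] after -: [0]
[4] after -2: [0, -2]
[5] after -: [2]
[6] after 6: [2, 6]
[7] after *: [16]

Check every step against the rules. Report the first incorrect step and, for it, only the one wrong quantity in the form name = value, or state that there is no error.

Recomputing the run from the initial state:
step 1: [-4]
step 2: [-4, -4]
step 3: [0]
step 4: [0, -2]
step 5: [2]
step 6: [2, 6]
step 7: [12]
The first disagreement with the record is at step 7, where the value should be top = 12.

step 7, top = 12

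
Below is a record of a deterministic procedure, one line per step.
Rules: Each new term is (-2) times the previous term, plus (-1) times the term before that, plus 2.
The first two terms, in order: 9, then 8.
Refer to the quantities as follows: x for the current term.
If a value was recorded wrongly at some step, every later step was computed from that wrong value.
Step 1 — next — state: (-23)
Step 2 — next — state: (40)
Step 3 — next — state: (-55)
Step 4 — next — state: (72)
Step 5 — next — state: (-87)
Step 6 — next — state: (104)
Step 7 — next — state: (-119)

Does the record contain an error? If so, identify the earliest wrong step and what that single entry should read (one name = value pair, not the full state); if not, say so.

no error

Recomputing the run from the initial state:
step 1: x = -23
step 2: x = 40
step 3: x = -55
step 4: x = 72
step 5: x = -87
step 6: x = 104
step 7: x = -119
This matches the record at every step.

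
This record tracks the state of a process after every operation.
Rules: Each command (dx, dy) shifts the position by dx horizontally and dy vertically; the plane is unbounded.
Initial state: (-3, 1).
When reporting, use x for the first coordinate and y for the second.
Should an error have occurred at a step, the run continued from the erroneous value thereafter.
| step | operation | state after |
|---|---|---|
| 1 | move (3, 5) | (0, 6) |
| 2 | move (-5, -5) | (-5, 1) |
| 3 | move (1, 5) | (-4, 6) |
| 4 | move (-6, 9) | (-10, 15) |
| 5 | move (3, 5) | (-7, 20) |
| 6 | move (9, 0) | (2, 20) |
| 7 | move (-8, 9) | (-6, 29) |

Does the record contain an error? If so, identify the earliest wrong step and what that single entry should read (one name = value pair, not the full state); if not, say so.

Step 1: x = -3 + (3) = 0, y = 1 + (5) = 6 — agrees with the record.
Step 2: x = 0 + (-5) = -5, y = 6 + (-5) = 1 — same as recorded.
Step 3: x = -5 + (1) = -4, y = 1 + (5) = 6 — confirmed correct.
Step 4: x = -4 + (-6) = -10, y = 6 + (9) = 15 — same as recorded.
Step 5: x = -10 + (3) = -7, y = 15 + (5) = 20 — agrees with the record.
Step 6: x = -7 + (9) = 2, y = 20 + (0) = 20 — verified.
Step 7: x = 2 + (-8) = -6, y = 20 + (9) = 29 — verified.
All steps check out; nothing to correct.

no error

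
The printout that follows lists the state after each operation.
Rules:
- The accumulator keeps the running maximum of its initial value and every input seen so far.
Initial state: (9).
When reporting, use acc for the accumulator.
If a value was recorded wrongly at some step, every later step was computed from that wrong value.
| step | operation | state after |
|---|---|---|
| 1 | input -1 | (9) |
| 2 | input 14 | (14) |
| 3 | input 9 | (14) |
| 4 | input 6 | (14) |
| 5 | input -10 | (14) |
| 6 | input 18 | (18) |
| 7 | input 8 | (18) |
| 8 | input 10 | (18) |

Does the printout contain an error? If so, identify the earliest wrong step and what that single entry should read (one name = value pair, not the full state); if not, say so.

no error

step 1: acc = max(9, -1) = 9 -> same as recorded
step 2: acc = max(9, 14) = 14 -> no discrepancy
step 3: acc = max(14, 9) = 14 -> checks out
step 4: acc = max(14, 6) = 14 -> consistent with the printout
step 5: acc = max(14, -10) = 14 -> consistent with the printout
step 6: acc = max(14, 18) = 18 -> exactly as logged
step 7: acc = max(18, 8) = 18 -> verified
step 8: acc = max(18, 10) = 18 -> same as recorded
Nothing is out of place; the run is error-free.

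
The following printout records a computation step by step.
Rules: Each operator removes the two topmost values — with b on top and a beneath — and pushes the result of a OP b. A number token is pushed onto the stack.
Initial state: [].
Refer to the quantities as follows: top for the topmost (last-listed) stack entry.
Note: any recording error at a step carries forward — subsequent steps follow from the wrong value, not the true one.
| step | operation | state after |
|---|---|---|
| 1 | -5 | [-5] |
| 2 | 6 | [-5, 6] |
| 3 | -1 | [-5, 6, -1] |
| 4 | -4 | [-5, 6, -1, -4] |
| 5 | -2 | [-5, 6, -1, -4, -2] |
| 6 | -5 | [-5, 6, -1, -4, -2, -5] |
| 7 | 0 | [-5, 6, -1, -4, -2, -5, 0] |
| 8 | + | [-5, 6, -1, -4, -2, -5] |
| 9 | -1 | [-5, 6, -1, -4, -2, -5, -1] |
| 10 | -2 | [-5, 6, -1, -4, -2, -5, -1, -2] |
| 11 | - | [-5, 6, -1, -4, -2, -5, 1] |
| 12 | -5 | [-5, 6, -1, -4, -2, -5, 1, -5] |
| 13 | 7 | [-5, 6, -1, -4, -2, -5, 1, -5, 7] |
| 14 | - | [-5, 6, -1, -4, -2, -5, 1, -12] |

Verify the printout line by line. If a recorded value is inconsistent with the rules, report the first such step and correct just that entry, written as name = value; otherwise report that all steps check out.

Step 1: push -5: top = -5 — verified.
Step 2: push 6: top = 6 — confirmed correct.
Step 3: push -1: top = -1 — matches.
Step 4: push -4: top = -4 — exactly as logged.
Step 5: push -2: top = -2 — verified.
Step 6: push -5: top = -5 — consistent with the printout.
Step 7: push 0: top = 0 — exactly as logged.
Step 8: -5 + 0 = -5 — consistent with the printout.
Step 9: push -1: top = -1 — in agreement.
Step 10: push -2: top = -2 — consistent with the printout.
Step 11: -1 - -2 = 1 — matches.
Step 12: push -5: top = -5 — agrees with the printout.
Step 13: push 7: top = 7 — agrees with the printout.
Step 14: -5 - 7 = -12 — checks out.
The whole run recomputes cleanly — no discrepancies.

no error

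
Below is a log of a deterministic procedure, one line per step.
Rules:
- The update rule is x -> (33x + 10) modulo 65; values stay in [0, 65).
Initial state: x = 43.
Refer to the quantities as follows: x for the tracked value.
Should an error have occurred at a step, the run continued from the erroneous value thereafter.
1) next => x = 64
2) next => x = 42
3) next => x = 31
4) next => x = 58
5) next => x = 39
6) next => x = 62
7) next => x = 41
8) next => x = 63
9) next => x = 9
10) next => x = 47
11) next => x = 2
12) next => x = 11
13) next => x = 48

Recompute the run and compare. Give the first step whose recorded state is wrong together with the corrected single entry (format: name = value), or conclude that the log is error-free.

step 11, x = 1

step 1: x = (33*43 + 10) mod 65 = 64 -> exactly as logged
step 2: x = (33*64 + 10) mod 65 = 42 -> exactly as logged
step 3: x = (33*42 + 10) mod 65 = 31 -> in agreement
step 4: x = (33*31 + 10) mod 65 = 58 -> agrees with the log
step 5: x = (33*58 + 10) mod 65 = 39 -> exactly as logged
step 6: x = (33*39 + 10) mod 65 = 62 -> agrees with the log
step 7: x = (33*62 + 10) mod 65 = 41 -> no discrepancy
step 8: x = (33*41 + 10) mod 65 = 63 -> consistent with the log
step 9: x = (33*63 + 10) mod 65 = 9 -> same as recorded
step 10: x = (33*9 + 10) mod 65 = 47 -> verified
step 11: x = (33*47 + 10) mod 65 = 1 -> the entry is off here
That makes step 11 the first incorrect line — x = 1 is what it should show.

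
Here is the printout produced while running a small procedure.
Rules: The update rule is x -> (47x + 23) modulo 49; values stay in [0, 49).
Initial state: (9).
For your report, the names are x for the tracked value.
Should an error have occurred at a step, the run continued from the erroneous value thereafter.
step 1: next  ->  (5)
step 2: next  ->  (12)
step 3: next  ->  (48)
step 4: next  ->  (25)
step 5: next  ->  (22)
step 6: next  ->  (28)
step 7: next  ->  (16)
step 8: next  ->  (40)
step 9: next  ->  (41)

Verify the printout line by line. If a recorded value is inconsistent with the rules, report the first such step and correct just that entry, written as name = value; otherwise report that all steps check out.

step 2, x = 13

step 1: x = (47*9 + 23) mod 49 = 5 -> in agreement
step 2: x = (47*5 + 23) mod 49 = 13 -> first mismatch against the printout
So the first discrepancy is step 2, where the right value is x = 13.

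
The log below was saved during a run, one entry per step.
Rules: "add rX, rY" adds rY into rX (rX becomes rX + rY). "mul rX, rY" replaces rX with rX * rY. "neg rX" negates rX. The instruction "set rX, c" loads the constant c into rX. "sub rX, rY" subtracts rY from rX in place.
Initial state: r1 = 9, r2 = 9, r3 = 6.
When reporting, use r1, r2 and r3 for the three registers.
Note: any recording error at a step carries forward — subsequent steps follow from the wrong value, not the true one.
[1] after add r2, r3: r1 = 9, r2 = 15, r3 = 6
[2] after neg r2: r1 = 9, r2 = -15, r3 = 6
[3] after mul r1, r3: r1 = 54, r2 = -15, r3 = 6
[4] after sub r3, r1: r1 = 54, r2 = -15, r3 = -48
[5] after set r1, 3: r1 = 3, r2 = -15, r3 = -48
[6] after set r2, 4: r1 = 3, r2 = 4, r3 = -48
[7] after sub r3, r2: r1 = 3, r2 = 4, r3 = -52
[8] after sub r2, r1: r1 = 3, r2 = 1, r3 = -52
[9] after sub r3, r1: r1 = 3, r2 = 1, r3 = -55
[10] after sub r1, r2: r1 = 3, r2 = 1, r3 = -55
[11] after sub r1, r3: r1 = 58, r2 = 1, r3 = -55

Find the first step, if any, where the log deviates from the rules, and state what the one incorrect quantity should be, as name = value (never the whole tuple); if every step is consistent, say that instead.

step 10, r1 = 2

Recomputing the run from the initial state:
step 1: r1 = 9, r2 = 15, r3 = 6
step 2: r1 = 9, r2 = -15, r3 = 6
step 3: r1 = 54, r2 = -15, r3 = 6
step 4: r1 = 54, r2 = -15, r3 = -48
step 5: r1 = 3, r2 = -15, r3 = -48
step 6: r1 = 3, r2 = 4, r3 = -48
step 7: r1 = 3, r2 = 4, r3 = -52
step 8: r1 = 3, r2 = 1, r3 = -52
step 9: r1 = 3, r2 = 1, r3 = -55
step 10: r1 = 2, r2 = 1, r3 = -55
step 11: r1 = 57, r2 = 1, r3 = -55
The first disagreement with the log is at step 10, where the value should be r1 = 2.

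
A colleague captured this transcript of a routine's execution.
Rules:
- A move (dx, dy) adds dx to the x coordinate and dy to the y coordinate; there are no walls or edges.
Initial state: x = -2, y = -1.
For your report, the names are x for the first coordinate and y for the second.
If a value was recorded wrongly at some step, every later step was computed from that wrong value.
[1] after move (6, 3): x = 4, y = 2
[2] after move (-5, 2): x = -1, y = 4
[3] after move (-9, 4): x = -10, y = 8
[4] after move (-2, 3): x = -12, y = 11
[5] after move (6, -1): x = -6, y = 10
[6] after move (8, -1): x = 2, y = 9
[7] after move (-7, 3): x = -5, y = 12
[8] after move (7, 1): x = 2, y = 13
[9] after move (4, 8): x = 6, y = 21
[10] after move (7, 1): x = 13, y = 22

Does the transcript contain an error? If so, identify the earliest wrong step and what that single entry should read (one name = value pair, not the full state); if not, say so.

Recomputing the run from the initial state:
step 1: x = 4, y = 2
step 2: x = -1, y = 4
step 3: x = -10, y = 8
step 4: x = -12, y = 11
step 5: x = -6, y = 10
step 6: x = 2, y = 9
step 7: x = -5, y = 12
step 8: x = 2, y = 13
step 9: x = 6, y = 21
step 10: x = 13, y = 22
This matches the transcript at every step.

no error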